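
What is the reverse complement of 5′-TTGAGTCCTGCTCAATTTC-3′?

5′-GAAATTGAGCAGGACTCAA-3′

Reading the sequence 3'→5' and pairing each base (A↔T, G↔C) gives the reverse complement directly.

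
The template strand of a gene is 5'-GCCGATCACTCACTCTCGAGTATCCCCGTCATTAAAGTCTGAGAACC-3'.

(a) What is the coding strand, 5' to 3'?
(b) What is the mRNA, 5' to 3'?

(a) 5'-GGTTCTCAGACTTTAATGACGGGGATACTCGAGAGTGAGTGATCGGC-3'
(b) 5'-GGUUCUCAGACUUUAAUGACGGGGAUACUCGAGAGUGAGUGAUCGGC-3'

(a) The coding strand is the reverse complement of the template: complement CGGCTAGTGAGTGAGAGCTCATAGGGGCAGTAATTTCAGACTCTTGG, then reverse.
(b) mRNA has the coding-strand sequence with T→U.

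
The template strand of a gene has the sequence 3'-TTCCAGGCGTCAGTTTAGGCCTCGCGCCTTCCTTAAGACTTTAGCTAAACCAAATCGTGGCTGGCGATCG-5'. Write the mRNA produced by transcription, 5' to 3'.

Reading the template 3'→5' as shown, RNA polymerase pairs each base (A→U, T→A, G↔C) to build mRNA 5'→3' directly.

5'-AAGGUCCGCAGUCAAAUCCGGAGCGCGGAAGGAAUUCUGAAAUCGAUUUGGUUUAGCACCGACCGCUAGC-3'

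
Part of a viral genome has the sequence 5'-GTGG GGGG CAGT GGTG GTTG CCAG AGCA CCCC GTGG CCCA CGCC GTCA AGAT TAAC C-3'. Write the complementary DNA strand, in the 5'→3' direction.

Pairing A↔T and G↔C gives CACCCCCCGTCACCACCAACGGTCTCGTGGGGCACCGGGTGCGGCAGTTCTAATTGG, running 3'→5'. Reverse for the 5'→3' convention.

5'-GGTTAATCTTGACGGCGTGGGCCACGGGGTGCTCTGGCAACCACCACTGCCCCCCAC-3'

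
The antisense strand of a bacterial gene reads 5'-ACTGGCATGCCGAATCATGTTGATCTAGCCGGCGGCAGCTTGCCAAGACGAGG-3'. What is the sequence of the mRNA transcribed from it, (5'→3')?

5'-CCUCGUCUUGGCAAGCUGCCGCCGGCUAGAUCAACAUGAUUCGGCAUGCCAGU-3'

The mRNA has the sequence of the coding strand (reverse complement of the template) with T→U. Reverse complement of ACTGGCATGCCGAATCATGTTGATCTAGCCGGCGGCAGCTTGCCAAGACGAGG is CCTCGTCTTGGCAAGCTGCCGCCGGCTAGATCAACATGATTCGGCATGCCAGT; then T→U.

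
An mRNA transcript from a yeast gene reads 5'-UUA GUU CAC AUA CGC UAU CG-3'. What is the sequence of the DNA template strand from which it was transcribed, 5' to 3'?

Replace U with T to get the coding DNA strand: TTAGTTCACATACGCTATCG. The template strand is its reverse complement (complement AATCAAGTGTATGCGATAGC, then reverse).

5'-CGATAGCGTATGTGAACTAA-3'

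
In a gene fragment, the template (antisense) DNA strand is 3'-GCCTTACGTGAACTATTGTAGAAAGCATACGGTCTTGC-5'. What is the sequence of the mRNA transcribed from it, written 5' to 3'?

Reading the template 3'→5' as shown, RNA polymerase pairs each base (A→U, T→A, G↔C) to build mRNA 5'→3' directly.

5'-CGGAAUGCACUUGAUAACAUCUUUCGUAUGCCAGAACG-3'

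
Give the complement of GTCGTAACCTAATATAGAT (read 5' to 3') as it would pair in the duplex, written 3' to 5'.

3'-CAGCATTGGATTATATCTA-5'

Base-pairing A↔T, G↔C gives the complement. The complementary strand is antiparallel, so paired with a 5'→3' strand it runs 3'→5'.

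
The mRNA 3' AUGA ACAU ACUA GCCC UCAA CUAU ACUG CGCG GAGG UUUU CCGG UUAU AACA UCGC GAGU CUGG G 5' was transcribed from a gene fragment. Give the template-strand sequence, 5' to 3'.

5'-TACTTGTATGATCGGGAGTTGATATGACGCGCCTCCAAAAGGCCAATATTGTAGCGCTCAGACCC-3'

Written 5'→3' the mRNA is GGGUCUGAGCGCUACAAUAUUGGCCUUUUGGAGGCGCGUCAUAUCAACUCCCGAUCAUACAAGUA, so the coding DNA strand is GGGTCTGAGCGCTACAATATTGGCCTTTTGGAGGCGCGTCATATCAACTCCCGATCATACAAGTA. The template is its reverse complement.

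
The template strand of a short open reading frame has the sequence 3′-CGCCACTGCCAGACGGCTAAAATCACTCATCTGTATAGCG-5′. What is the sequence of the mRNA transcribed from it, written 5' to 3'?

Reading the template 3'→5' as shown, RNA polymerase pairs each base (A→U, T→A, G↔C) to build mRNA 5'→3' directly.

5'-GCGGUGACGGUCUGCCGAUUUUAGUGAGUAGACAUAUCGC-3'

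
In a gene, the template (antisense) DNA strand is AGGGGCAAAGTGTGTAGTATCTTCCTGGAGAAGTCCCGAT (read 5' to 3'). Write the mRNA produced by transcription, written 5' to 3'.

5′-AUCGGGACUUCUCCAGGAAGAUACUACACACUUUGCCCCU-3′

RNA polymerase reads the template 3'→5' and synthesizes mRNA 5'→3' by base-pairing (A→U, T→A, G↔C). The complement of the template is TCCCCGTTTCACACATCATAGAAGGACCTCTTCAGGGCTA; antiparallel, so 5'→3' the coding strand is ATCGGGACTTCTCCAGGAAGATACTACACACTTTGCCCCT. Replace T with U for the mRNA.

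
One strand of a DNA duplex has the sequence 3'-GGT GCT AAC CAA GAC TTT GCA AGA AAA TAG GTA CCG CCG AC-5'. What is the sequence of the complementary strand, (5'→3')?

5'-CCACGATTGGTTCTGAAACGTTCTTTTATCCATGGCGGCTG-3'

The strand is given 3'→5', so its complement runs 5'→3' in the same left-to-right order: pair each base A↔T, G↔C.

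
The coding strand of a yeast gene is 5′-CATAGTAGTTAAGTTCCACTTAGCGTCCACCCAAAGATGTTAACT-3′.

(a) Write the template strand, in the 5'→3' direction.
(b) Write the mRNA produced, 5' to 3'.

(a) 5'-AGTTAACATCTTTGGGTGGACGCTAAGTGGAACTTAACTACTATG-3'
(b) 5'-CAUAGUAGUUAAGUUCCACUUAGCGUCCACCCAAAGAUGUUAACU-3'

(a) The template strand is the reverse complement of the coding strand: complement GTATCATCAATTCAAGGTGAATCGCAGGTGGGTTTCTACAATTGA, then reverse.
(b) mRNA matches the coding strand with T→U.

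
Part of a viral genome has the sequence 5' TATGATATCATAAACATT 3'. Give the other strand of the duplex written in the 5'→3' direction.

The complement of TATGATATCATAAACATT is ATACTATAGTATTTGTAA (A↔T, G↔C). DNA strands are antiparallel, so the complementary strand runs 3'→5'; reversing gives the 5'→3' form.

5'-AATGTTTATGATATCATA-3'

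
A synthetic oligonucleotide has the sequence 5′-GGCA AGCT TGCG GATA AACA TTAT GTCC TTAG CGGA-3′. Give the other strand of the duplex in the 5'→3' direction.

Pairing A↔T and G↔C gives CCGTTCGAACGCCTATTTGTAATACAGGAATCGCCT, running 3'→5'. Reverse for the 5'→3' convention.

5'-TCCGCTAAGGACATAATGTTTATCCGCAAGCTTGCC-3'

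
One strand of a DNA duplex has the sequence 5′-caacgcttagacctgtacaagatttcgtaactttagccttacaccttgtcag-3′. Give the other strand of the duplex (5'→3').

5'-CTGACAAGGTGTAAGGCTAAAGTTACGAAATCTTGTACAGGTCTAAGCGTTG-3'

Pairing A↔T and G↔C gives GTTGCGAATCTGGACATGTTCTAAAGCATTGAAATCGGAATGTGGAACAGTC, running 3'→5'. Reverse for the 5'→3' convention.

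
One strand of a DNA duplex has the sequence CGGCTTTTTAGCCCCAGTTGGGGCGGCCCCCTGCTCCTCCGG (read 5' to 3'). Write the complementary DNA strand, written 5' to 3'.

5'-CCGGAGGAGCAGGGGGCCGCCCCAACTGGGGCTAAAAAGCCG-3'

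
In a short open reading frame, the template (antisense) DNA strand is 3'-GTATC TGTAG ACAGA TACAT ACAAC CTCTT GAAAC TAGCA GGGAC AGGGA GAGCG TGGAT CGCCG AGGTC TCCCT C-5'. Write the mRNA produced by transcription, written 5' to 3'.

Reading the template 3'→5' as shown, RNA polymerase pairs each base (A→U, T→A, G↔C) to build mRNA 5'→3' directly.

5′-CAUAGACAUCUGUCUAUGUAUGUUGGAGAACUUUGAUCGUCCCUGUCCCUCUCGCACCUAGCGGCUCCAGAGGGAG-3′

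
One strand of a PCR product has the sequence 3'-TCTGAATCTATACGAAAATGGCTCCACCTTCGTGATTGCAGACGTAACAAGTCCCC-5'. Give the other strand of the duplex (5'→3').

The strand is given 3'→5', so its complement runs 5'→3' in the same left-to-right order: pair each base A↔T, G↔C.

5'-AGACTTAGATATGCTTTTACCGAGGTGGAAGCACTAACGTCTGCATTGTTCAGGGG-3'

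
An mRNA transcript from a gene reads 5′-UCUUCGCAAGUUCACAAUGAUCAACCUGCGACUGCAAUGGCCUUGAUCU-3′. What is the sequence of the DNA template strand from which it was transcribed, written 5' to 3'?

Replace U with T to get the coding DNA strand: TCTTCGCAAGTTCACAATGATCAACCTGCGACTGCAATGGCCTTGATCT. The template strand is its reverse complement (complement AGAAGCGTTCAAGTGTTACTAGTTGGACGCTGACGTTACCGGAACTAGA, then reverse).

5'-AGATCAAGGCCATTGCAGTCGCAGGTTGATCATTGTGAACTTGCGAAGA-3'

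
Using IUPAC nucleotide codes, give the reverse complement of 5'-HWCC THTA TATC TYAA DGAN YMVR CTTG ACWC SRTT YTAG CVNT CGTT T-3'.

5′-AAACGANBGCTARAAYSGWGTCAAGYBKRNTCHTTRAGATATADAGGWD-3′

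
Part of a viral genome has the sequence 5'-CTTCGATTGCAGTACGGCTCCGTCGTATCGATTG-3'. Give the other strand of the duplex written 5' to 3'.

Pairing A↔T and G↔C gives GAAGCTAACGTCATGCCGAGGCAGCATAGCTAAC, running 3'→5'. Reverse for the 5'→3' convention.

5'-CAATCGATACGACGGAGCCGTACTGCAATCGAAG-3'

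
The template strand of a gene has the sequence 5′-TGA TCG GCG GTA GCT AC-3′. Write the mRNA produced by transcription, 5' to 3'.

The mRNA has the sequence of the coding strand (reverse complement of the template) with T→U. Reverse complement of TGATCGGCGGTAGCTAC is GTAGCTACCGCCGATCA; then T→U.

5'-GUAGCUACCGCCGAUCA-3'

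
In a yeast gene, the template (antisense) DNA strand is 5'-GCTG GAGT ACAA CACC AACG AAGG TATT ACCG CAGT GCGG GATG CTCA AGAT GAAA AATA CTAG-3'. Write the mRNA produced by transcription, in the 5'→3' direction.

The mRNA has the sequence of the coding strand (reverse complement of the template) with T→U. Reverse complement of GCTGGAGTACAACACCAACGAAGGTATTACCGCAGTGCGGGATGCTCAAGATGAAAAATACTAG is CTAGTATTTTTCATCTTGAGCATCCCGCACTGCGGTAATACCTTCGTTGGTGTTGTACTCCAGC; then T→U.

5′-CUAGUAUUUUUCAUCUUGAGCAUCCCGCACUGCGGUAAUACCUUCGUUGGUGUUGUACUCCAGC-3′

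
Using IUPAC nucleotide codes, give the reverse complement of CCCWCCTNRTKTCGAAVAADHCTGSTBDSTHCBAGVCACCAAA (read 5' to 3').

5'-TTTGGTGBCTVGDASHVASCAGDHTTBTTCGAMAYNAGGWGGG-3'

Standard pairs A↔T, G↔C; ambiguity codes pair R↔Y, K↔M, W↔W, S↔S, B↔V, D↔H, N↔N. Complement (GGGWGGANYAMAGCTTBTTHDGACSAVHSADGVTCBGTGGTTT), then reverse for 5'→3'.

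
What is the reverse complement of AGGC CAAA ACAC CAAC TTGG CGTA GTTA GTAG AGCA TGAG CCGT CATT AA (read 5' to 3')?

Complement each base (A↔T, G↔C): TCCGGTTTTGTGGTTGAACCGCATCAATCATCTCGTACTCGGCAGTAATT. Then reverse.

5'-TTAATGACGGCTCATGCTCTACTAACTACGCCAAGTTGGTGTTTTGGCCT-3'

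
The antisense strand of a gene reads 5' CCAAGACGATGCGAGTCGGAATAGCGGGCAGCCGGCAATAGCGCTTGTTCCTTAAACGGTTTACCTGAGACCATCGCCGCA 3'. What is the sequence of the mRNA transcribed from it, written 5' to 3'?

The mRNA has the sequence of the coding strand (reverse complement of the template) with T→U. Reverse complement of CCAAGACGATGCGAGTCGGAATAGCGGGCAGCCGGCAATAGCGCTTGTTCCTTAAACGGTTTACCTGAGACCATCGCCGCA is TGCGGCGATGGTCTCAGGTAAACCGTTTAAGGAACAAGCGCTATTGCCGGCTGCCCGCTATTCCGACTCGCATCGTCTTGG; then T→U.

5'-UGCGGCGAUGGUCUCAGGUAAACCGUUUAAGGAACAAGCGCUAUUGCCGGCUGCCCGCUAUUCCGACUCGCAUCGUCUUGG-3'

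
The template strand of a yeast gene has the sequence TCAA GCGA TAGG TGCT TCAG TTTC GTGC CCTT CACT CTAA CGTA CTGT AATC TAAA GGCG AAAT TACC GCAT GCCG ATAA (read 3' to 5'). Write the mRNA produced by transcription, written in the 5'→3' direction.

Reading the template 3'→5' as shown, RNA polymerase pairs each base (A→U, T→A, G↔C) to build mRNA 5'→3' directly.

5′-AGUUCGCUAUCCACGAAGUCAAAGCACGGGAAGUGAGAUUGCAUGACAUUAGAUUUCCGCUUUAAUGGCGUACGGCUAUU-3′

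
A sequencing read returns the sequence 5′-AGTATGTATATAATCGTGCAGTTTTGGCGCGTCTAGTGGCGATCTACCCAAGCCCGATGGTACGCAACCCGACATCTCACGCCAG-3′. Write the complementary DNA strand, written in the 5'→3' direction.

5'-CTGGCGTGAGATGTCGGGTTGCGTACCATCGGGCTTGGGTAGATCGCCACTAGACGCGCCAAAACTGCACGATTATATACATACT-3'

The complement of AGTATGTATATAATCGTGCAGTTTTGGCGCGTCTAGTGGCGATCTACCCAAGCCCGATGGTACGCAACCCGACATCTCACGCCAG is TCATACATATATTAGCACGTCAAAACCGCGCAGATCACCGCTAGATGGGTTCGGGCTACCATGCGTTGGGCTGTAGAGTGCGGTC (A↔T, G↔C). DNA strands are antiparallel, so the complementary strand runs 3'→5'; reversing gives the 5'→3' form.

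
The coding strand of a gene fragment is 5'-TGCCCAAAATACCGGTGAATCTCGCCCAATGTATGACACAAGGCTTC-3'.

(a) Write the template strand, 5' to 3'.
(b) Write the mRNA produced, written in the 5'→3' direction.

(a) The template strand is the reverse complement of the coding strand: complement ACGGGTTTTATGGCCACTTAGAGCGGGTTACATACTGTGTTCCGAAG, then reverse.
(b) mRNA matches the coding strand with T→U.

(a) 5'-GAAGCCTTGTGTCATACATTGGGCGAGATTCACCGGTATTTTGGGCA-3'
(b) 5'-UGCCCAAAAUACCGGUGAAUCUCGCCCAAUGUAUGACACAAGGCUUC-3'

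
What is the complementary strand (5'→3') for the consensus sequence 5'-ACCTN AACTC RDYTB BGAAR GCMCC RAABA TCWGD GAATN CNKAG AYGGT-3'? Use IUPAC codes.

5'-ACCRTCTMNGNATTCHCWGATVTTYGGKGCYTTCVVARHYGAGTTNAGGT-3'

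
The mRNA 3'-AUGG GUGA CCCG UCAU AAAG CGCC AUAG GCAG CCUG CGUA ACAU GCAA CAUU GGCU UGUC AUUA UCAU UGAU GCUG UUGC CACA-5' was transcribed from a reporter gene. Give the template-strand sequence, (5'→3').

5'-TACCCACTGGGCAGTATTTCGCGGTATCCGTCGGACGCATTGTACGTTGTAACCGAACAGTAATAGTAACTACGACAACGGTGT-3'

Written 5'→3' the mRNA is ACACCGUUGUCGUAGUUACUAUUACUGUUCGGUUACAACGUACAAUGCGUCCGACGGAUACCGCGAAAUACUGCCCAGUGGGUA, so the coding DNA strand is ACACCGTTGTCGTAGTTACTATTACTGTTCGGTTACAACGTACAATGCGTCCGACGGATACCGCGAAATACTGCCCAGTGGGTA. The template is its reverse complement.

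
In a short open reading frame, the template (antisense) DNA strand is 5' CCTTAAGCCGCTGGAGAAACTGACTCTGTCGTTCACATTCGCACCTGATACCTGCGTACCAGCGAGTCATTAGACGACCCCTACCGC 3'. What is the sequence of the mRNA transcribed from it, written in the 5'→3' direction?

5'-GCGGUAGGGGUCGUCUAAUGACUCGCUGGUACGCAGGUAUCAGGUGCGAAUGUGAACGACAGAGUCAGUUUCUCCAGCGGCUUAAGG-3'

RNA polymerase reads the template 3'→5' and synthesizes mRNA 5'→3' by base-pairing (A→U, T→A, G↔C). The complement of the template is GGAATTCGGCGACCTCTTTGACTGAGACAGCAAGTGTAAGCGTGGACTATGGACGCATGGTCGCTCAGTAATCTGCTGGGGATGGCG; antiparallel, so 5'→3' the coding strand is GCGGTAGGGGTCGTCTAATGACTCGCTGGTACGCAGGTATCAGGTGCGAATGTGAACGACAGAGTCAGTTTCTCCAGCGGCTTAAGG. Replace T with U for the mRNA.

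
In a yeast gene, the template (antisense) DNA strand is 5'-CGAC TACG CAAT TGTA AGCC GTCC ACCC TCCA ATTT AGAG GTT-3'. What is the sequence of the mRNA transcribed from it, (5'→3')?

5'-AACCUCUAAAUUGGAGGGUGGACGGCUUACAAUUGCGUAGUCG-3'

The mRNA has the sequence of the coding strand (reverse complement of the template) with T→U. Reverse complement of CGACTACGCAATTGTAAGCCGTCCACCCTCCAATTTAGAGGTT is AACCTCTAAATTGGAGGGTGGACGGCTTACAATTGCGTAGTCG; then T→U.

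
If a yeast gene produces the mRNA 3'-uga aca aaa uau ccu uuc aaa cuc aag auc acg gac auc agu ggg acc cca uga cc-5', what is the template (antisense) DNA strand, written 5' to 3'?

5'-ACTTGTTTTATAGGAAAGTTTGAGTTCTAGTGCCTGTAGTCACCCTGGGGTACTGG-3'

Written 5'→3' the mRNA is CCAGUACCCCAGGGUGACUACAGGCACUAGAACUCAAACUUUCCUAUAAAACAAGU, so the coding DNA strand is CCAGTACCCCAGGGTGACTACAGGCACTAGAACTCAAACTTTCCTATAAAACAAGT. The template is its reverse complement.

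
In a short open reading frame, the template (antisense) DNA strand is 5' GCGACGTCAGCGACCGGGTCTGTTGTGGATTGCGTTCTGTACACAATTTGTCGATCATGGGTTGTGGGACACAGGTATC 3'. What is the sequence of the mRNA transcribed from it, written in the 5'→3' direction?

5'-GAUACCUGUGUCCCACAACCCAUGAUCGACAAAUUGUGUACAGAACGCAAUCCACAACAGACCCGGUCGCUGACGUCGC-3'

RNA polymerase reads the template 3'→5' and synthesizes mRNA 5'→3' by base-pairing (A→U, T→A, G↔C). The complement of the template is CGCTGCAGTCGCTGGCCCAGACAACACCTAACGCAAGACATGTGTTAAACAGCTAGTACCCAACACCCTGTGTCCATAG; antiparallel, so 5'→3' the coding strand is GATACCTGTGTCCCACAACCCATGATCGACAAATTGTGTACAGAACGCAATCCACAACAGACCCGGTCGCTGACGTCGC. Replace T with U for the mRNA.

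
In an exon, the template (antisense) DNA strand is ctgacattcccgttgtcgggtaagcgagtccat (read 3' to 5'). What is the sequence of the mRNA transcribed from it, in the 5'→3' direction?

Reading the template 3'→5' as shown, RNA polymerase pairs each base (A→U, T→A, G↔C) to build mRNA 5'→3' directly.

5'-GACUGUAAGGGCAACAGCCCAUUCGCUCAGGUA-3'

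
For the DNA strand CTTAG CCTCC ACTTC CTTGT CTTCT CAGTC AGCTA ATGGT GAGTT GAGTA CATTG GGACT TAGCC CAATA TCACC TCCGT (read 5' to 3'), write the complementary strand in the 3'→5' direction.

3'-GAATCGGAGGTGAAGGAACAGAAGAGTCAGTCGATTACCACTCAACTCATGTAACCCTGAATCGGGTTATAGTGGAGGCA-5'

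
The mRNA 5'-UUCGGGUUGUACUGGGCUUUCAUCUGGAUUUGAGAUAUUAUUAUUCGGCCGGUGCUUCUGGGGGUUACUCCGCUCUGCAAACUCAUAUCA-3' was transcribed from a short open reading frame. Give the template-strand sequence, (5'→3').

5'-TGATATGAGTTTGCAGAGCGGAGTAACCCCCAGAAGCACCGGCCGAATAATAATATCTCAAATCCAGATGAAAGCCCAGTACAACCCGAA-3'

Replace U with T to get the coding DNA strand: TTCGGGTTGTACTGGGCTTTCATCTGGATTTGAGATATTATTATTCGGCCGGTGCTTCTGGGGGTTACTCCGCTCTGCAAACTCATATCA. The template strand is its reverse complement (complement AAGCCCAACATGACCCGAAAGTAGACCTAAACTCTATAATAATAAGCCGGCCACGAAGACCCCCAATGAGGCGAGACGTTTGAGTATAGT, then reverse).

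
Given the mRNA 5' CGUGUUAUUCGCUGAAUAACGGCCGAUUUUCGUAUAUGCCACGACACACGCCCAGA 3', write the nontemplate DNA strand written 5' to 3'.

The coding DNA strand has the same 5'→3' sequence as the mRNA with U replaced by T.

5'-CGTGTTATTCGCTGAATAACGGCCGATTTTCGTATATGCCACGACACACGCCCAGA-3'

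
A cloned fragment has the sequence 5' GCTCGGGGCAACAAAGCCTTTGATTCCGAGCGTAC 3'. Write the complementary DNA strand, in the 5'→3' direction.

The complement of GCTCGGGGCAACAAAGCCTTTGATTCCGAGCGTAC is CGAGCCCCGTTGTTTCGGAAACTAAGGCTCGCATG (A↔T, G↔C). DNA strands are antiparallel, so the complementary strand runs 3'→5'; reversing gives the 5'→3' form.

5'-GTACGCTCGGAATCAAAGGCTTTGTTGCCCCGAGC-3'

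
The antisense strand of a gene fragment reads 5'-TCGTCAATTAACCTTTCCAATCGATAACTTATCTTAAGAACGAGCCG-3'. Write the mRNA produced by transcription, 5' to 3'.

5'-CGGCUCGUUCUUAAGAUAAGUUAUCGAUUGGAAAGGUUAAUUGACGA-3'

The mRNA has the sequence of the coding strand (reverse complement of the template) with T→U. Reverse complement of TCGTCAATTAACCTTTCCAATCGATAACTTATCTTAAGAACGAGCCG is CGGCTCGTTCTTAAGATAAGTTATCGATTGGAAAGGTTAATTGACGA; then T→U.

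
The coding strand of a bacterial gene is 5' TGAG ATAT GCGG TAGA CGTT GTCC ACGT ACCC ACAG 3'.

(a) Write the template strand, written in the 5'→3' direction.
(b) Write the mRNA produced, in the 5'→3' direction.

(a) The template strand is the reverse complement of the coding strand: complement ACTCTATACGCCATCTGCAACAGGTGCATGGGTGTC, then reverse.
(b) mRNA matches the coding strand with T→U.

(a) 5'-CTGTGGGTACGTGGACAACGTCTACCGCATATCTCA-3'
(b) 5'-UGAGAUAUGCGGUAGACGUUGUCCACGUACCCACAG-3'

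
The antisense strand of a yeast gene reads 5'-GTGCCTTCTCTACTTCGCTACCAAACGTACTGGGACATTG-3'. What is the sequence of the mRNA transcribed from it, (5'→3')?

5′-CAAUGUCCCAGUACGUUUGGUAGCGAAGUAGAGAAGGCAC-3′

RNA polymerase reads the template 3'→5' and synthesizes mRNA 5'→3' by base-pairing (A→U, T→A, G↔C). The complement of the template is CACGGAAGAGATGAAGCGATGGTTTGCATGACCCTGTAAC; antiparallel, so 5'→3' the coding strand is CAATGTCCCAGTACGTTTGGTAGCGAAGTAGAGAAGGCAC. Replace T with U for the mRNA.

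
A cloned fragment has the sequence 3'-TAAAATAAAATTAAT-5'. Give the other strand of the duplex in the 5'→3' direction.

5'-ATTTTATTTTAATTA-3'

The strand is given 3'→5', so its complement runs 5'→3' in the same left-to-right order: pair each base A↔T, G↔C.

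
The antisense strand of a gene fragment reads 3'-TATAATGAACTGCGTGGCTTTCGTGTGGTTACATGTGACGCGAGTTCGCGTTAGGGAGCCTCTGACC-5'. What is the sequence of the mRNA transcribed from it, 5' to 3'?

5'-AUAUUACUUGACGCACCGAAAGCACACCAAUGUACACUGCGCUCAAGCGCAAUCCCUCGGAGACUGG-3'

Reading the template 3'→5' as shown, RNA polymerase pairs each base (A→U, T→A, G↔C) to build mRNA 5'→3' directly.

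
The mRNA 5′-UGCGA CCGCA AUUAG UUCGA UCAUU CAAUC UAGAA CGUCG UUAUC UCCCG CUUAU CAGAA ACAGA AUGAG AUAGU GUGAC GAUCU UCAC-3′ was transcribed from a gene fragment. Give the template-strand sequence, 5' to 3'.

Replace U with T to get the coding DNA strand: TGCGACCGCAATTAGTTCGATCATTCAATCTAGAACGTCGTTATCTCCCGCTTATCAGAAACAGAATGAGATAGTGTGACGATCTTCAC. The template strand is its reverse complement (complement ACGCTGGCGTTAATCAAGCTAGTAAGTTAGATCTTGCAGCAATAGAGGGCGAATAGTCTTTGTCTTACTCTATCACACTGCTAGAAGTG, then reverse).

5'-GTGAAGATCGTCACACTATCTCATTCTGTTTCTGATAAGCGGGAGATAACGACGTTCTAGATTGAATGATCGAACTAATTGCGGTCGCA-3'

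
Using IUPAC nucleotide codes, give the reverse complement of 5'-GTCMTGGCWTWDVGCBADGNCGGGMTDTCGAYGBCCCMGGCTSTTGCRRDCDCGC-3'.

5'-GCGHGHYYGCAASAGCCKGGGVCRTCGAHAKCCCGNCHTVGCBHWAWGCCAKGAC-3'

Standard pairs A↔T, G↔C; ambiguity codes pair R↔Y, M↔K, W↔W, S↔S, B↔V, D↔H, N↔N. Complement (CAGKACCGWAWHBCGVTHCNGCCCKAHAGCTRCVGGGKCCGASAACGYYHGHGCG), then reverse for 5'→3'.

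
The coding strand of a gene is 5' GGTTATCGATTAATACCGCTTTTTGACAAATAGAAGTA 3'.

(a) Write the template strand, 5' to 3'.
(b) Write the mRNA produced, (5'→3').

(a) The template strand is the reverse complement of the coding strand: complement CCAATAGCTAATTATGGCGAAAAACTGTTTATCTTCAT, then reverse.
(b) mRNA matches the coding strand with T→U.

(a) 5'-TACTTCTATTTGTCAAAAAGCGGTATTAATCGATAACC-3'
(b) 5'-GGUUAUCGAUUAAUACCGCUUUUUGACAAAUAGAAGUA-3'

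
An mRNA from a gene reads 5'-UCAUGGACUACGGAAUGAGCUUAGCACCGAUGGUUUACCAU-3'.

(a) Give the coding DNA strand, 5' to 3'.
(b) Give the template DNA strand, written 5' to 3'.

(a) The coding strand matches the mRNA with U→T.
(b) The template strand is the reverse complement of the coding strand.

(a) 5'-TCATGGACTACGGAATGAGCTTAGCACCGATGGTTTACCAT-3'
(b) 5'-ATGGTAAACCATCGGTGCTAAGCTCATTCCGTAGTCCATGA-3'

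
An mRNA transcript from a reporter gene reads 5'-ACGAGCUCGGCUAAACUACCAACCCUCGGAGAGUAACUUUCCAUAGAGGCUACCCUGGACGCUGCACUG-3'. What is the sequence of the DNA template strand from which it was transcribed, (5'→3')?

Replace U with T to get the coding DNA strand: ACGAGCTCGGCTAAACTACCAACCCTCGGAGAGTAACTTTCCATAGAGGCTACCCTGGACGCTGCACTG. The template strand is its reverse complement (complement TGCTCGAGCCGATTTGATGGTTGGGAGCCTCTCATTGAAAGGTATCTCCGATGGGACCTGCGACGTGAC, then reverse).

5'-CAGTGCAGCGTCCAGGGTAGCCTCTATGGAAAGTTACTCTCCGAGGGTTGGTAGTTTAGCCGAGCTCGT-3'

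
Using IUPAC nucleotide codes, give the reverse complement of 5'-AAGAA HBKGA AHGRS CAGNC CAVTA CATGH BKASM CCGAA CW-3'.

5'-WGTTCGGKSTMVDCATGTABTGGNCTGSYCDTTCMVDTTCTT-3'

Standard pairs A↔T, G↔C; ambiguity codes pair R↔Y, M↔K, W↔W, S↔S, B↔V, H↔D, N↔N. Complement (TTCTTDVMCTTDCYSGTCNGGTBATGTACDVMTSKGGCTTGW), then reverse for 5'→3'.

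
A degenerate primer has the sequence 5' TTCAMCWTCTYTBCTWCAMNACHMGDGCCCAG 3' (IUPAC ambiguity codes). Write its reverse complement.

Standard pairs A↔T, G↔C; ambiguity codes pair Y↔R, M↔K, W↔W, B↔V, D↔H, N↔N. Complement (AAGTKGWAGARAVGAWGTKNTGDKCHCGGGTC), then reverse for 5'→3'.

5'-CTGGGCHCKDGTNKTGWAGVARAGAWGKTGAA-3'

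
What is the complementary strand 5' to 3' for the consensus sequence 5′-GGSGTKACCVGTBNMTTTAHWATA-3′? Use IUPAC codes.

Standard pairs A↔T, G↔C; ambiguity codes pair M↔K, W↔W, S↔S, B↔V, H↔D, N↔N. Complement (CCSCAMTGGBCAVNKAAATDWTAT), then reverse for 5'→3'.

5'-TATWDTAAAKNVACBGGTMACSCC-3'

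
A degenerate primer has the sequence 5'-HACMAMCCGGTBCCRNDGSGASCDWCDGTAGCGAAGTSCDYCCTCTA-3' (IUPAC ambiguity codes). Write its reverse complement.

5′-TAGAGGRHGSACTTCGCTACHGWHGSTCSCHNYGGVACCGGKTKGTD-3′

Standard pairs A↔T, G↔C; ambiguity codes pair R↔Y, M↔K, W↔W, S↔S, B↔V, D↔H, N↔N. Complement (DTGKTKGGCCAVGGYNHCSCTSGHWGHCATCGCTTCASGHRGGAGAT), then reverse for 5'→3'.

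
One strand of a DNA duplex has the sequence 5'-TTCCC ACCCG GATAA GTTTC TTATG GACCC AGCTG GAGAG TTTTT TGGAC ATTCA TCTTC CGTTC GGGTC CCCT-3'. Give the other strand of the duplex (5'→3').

5'-AGGGGACCCGAACGGAAGATGAATGTCCAAAAAACTCTCCAGCTGGGTCCATAAGAAACTTATCCGGGTGGGAA-3'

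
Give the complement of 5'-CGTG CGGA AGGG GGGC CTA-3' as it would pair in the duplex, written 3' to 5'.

3'-GCACGCCTTCCCCCCGGAT-5'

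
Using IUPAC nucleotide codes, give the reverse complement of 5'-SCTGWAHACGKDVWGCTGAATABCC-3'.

5'-GGVTATTCAGCWBHMCGTDTWCAGS-3'

Standard pairs A↔T, G↔C; ambiguity codes pair K↔M, W↔W, S↔S, B↔V, D↔H. Complement (SGACWTDTGCMHBWCGACTTATVGG), then reverse for 5'→3'.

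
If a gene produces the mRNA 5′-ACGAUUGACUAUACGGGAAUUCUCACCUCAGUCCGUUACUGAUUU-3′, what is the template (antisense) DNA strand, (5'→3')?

Replace U with T to get the coding DNA strand: ACGATTGACTATACGGGAATTCTCACCTCAGTCCGTTACTGATTT. The template strand is its reverse complement (complement TGCTAACTGATATGCCCTTAAGAGTGGAGTCAGGCAATGACTAAA, then reverse).

5'-AAATCAGTAACGGACTGAGGTGAGAATTCCCGTATAGTCAATCGT-3'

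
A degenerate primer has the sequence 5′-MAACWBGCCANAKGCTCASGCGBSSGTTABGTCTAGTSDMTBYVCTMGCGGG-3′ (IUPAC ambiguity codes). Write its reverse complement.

5'-CCCGCKAGBRVAKHSACTAGACVTAACSSVCGCSTGAGCMTNTGGCVWGTTK-3'

Standard pairs A↔T, G↔C; ambiguity codes pair Y↔R, M↔K, W↔W, S↔S, B↔V, D↔H, N↔N. Complement (KTTGWVCGGTNTMCGAGTSCGCVSSCAATVCAGATCASHKAVRBGAKCGCCC), then reverse for 5'→3'.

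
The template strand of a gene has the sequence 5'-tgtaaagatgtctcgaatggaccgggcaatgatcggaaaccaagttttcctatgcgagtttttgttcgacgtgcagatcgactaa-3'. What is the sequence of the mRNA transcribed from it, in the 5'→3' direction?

5'-UUAGUCGAUCUGCACGUCGAACAAAAACUCGCAUAGGAAAACUUGGUUUCCGAUCAUUGCCCGGUCCAUUCGAGACAUCUUUACA-3'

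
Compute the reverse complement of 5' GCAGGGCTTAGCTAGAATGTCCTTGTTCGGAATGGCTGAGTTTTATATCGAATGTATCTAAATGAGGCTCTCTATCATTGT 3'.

5'-ACAATGATAGAGAGCCTCATTTAGATACATTCGATATAAAACTCAGCCATTCCGAACAAGGACATTCTAGCTAAGCCCTGC-3'

Reading the sequence 3'→5' and pairing each base (A↔T, G↔C) gives the reverse complement directly.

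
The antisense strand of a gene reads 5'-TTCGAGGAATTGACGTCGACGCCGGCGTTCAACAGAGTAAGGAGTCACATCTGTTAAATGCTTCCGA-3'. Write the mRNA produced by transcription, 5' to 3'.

5'-UCGGAAGCAUUUAACAGAUGUGACUCCUUACUCUGUUGAACGCCGGCGUCGACGUCAAUUCCUCGAA-3'

RNA polymerase reads the template 3'→5' and synthesizes mRNA 5'→3' by base-pairing (A→U, T→A, G↔C). The complement of the template is AAGCTCCTTAACTGCAGCTGCGGCCGCAAGTTGTCTCATTCCTCAGTGTAGACAATTTACGAAGGCT; antiparallel, so 5'→3' the coding strand is TCGGAAGCATTTAACAGATGTGACTCCTTACTCTGTTGAACGCCGGCGTCGACGTCAATTCCTCGAA. Replace T with U for the mRNA.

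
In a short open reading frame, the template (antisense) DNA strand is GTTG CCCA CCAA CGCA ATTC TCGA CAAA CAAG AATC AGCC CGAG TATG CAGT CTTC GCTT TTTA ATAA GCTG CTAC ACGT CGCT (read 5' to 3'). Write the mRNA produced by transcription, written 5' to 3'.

5'-AGCGACGUGUAGCAGCUUAUUAAAAAGCGAAGACUGCAUACUCGGGCUGAUUCUUGUUUGUCGAGAAUUGCGUUGGUGGGCAAC-3'

The mRNA has the sequence of the coding strand (reverse complement of the template) with T→U. Reverse complement of GTTGCCCACCAACGCAATTCTCGACAAACAAGAATCAGCCCGAGTATGCAGTCTTCGCTTTTTAATAAGCTGCTACACGTCGCT is AGCGACGTGTAGCAGCTTATTAAAAAGCGAAGACTGCATACTCGGGCTGATTCTTGTTTGTCGAGAATTGCGTTGGTGGGCAAC; then T→U.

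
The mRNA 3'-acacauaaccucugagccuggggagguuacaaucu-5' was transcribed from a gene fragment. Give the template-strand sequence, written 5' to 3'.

Written 5'→3' the mRNA is UCUAACAUUGGAGGGGUCCGAGUCUCCAAUACACA, so the coding DNA strand is TCTAACATTGGAGGGGTCCGAGTCTCCAATACACA. The template is its reverse complement.

5'-TGTGTATTGGAGACTCGGACCCCTCCAATGTTAGA-3'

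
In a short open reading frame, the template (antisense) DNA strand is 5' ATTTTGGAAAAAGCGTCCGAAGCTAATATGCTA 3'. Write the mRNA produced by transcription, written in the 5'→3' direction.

5′-UAGCAUAUUAGCUUCGGACGCUUUUUCCAAAAU-3′

RNA polymerase reads the template 3'→5' and synthesizes mRNA 5'→3' by base-pairing (A→U, T→A, G↔C). The complement of the template is TAAAACCTTTTTCGCAGGCTTCGATTATACGAT; antiparallel, so 5'→3' the coding strand is TAGCATATTAGCTTCGGACGCTTTTTCCAAAAT. Replace T with U for the mRNA.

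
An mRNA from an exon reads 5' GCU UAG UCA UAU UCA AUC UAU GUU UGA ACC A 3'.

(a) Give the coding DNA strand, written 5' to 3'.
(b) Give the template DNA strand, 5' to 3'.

(a) 5'-GCTTAGTCATATTCAATCTATGTTTGAACCA-3'
(b) 5'-TGGTTCAAACATAGATTGAATATGACTAAGC-3'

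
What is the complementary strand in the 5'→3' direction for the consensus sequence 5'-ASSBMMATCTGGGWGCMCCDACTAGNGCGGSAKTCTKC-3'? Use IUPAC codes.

5′-GMAGAMTSCCGCNCTAGTHGGKGCWCCCAGATKKVSST-3′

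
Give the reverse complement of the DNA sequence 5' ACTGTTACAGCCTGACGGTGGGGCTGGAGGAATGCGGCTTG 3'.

5'-CAAGCCGCATTCCTCCAGCCCCACCGTCAGGCTGTAACAGT-3'

Complement each base (A↔T, G↔C): TGACAATGTCGGACTGCCACCCCGACCTCCTTACGCCGAAC. Then reverse.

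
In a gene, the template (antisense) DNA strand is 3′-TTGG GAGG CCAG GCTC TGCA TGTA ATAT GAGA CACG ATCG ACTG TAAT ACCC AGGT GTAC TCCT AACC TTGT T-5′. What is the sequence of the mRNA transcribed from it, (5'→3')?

5'-AACCCUCCGGUCCGAGACGUACAUUAUACUCUGUGCUAGCUGACAUUAUGGGUCCACAUGAGGAUUGGAACAA-3'

Reading the template 3'→5' as shown, RNA polymerase pairs each base (A→U, T→A, G↔C) to build mRNA 5'→3' directly.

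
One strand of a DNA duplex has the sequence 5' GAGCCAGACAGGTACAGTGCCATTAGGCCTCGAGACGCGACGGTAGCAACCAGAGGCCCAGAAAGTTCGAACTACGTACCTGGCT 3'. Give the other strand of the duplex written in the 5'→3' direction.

5'-AGCCAGGTACGTAGTTCGAACTTTCTGGGCCTCTGGTTGCTACCGTCGCGTCTCGAGGCCTAATGGCACTGTACCTGTCTGGCTC-3'

Pairing A↔T and G↔C gives CTCGGTCTGTCCATGTCACGGTAATCCGGAGCTCTGCGCTGCCATCGTTGGTCTCCGGGTCTTTCAAGCTTGATGCATGGACCGA, running 3'→5'. Reverse for the 5'→3' convention.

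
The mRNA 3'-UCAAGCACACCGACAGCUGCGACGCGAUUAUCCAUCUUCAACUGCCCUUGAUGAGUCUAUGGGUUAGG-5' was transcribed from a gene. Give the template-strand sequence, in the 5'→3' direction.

Written 5'→3' the mRNA is GGAUUGGGUAUCUGAGUAGUUCCCGUCAACUUCUACCUAUUAGCGCAGCGUCGACAGCCACACGAACU, so the coding DNA strand is GGATTGGGTATCTGAGTAGTTCCCGTCAACTTCTACCTATTAGCGCAGCGTCGACAGCCACACGAACT. The template is its reverse complement.

5'-AGTTCGTGTGGCTGTCGACGCTGCGCTAATAGGTAGAAGTTGACGGGAACTACTCAGATACCCAATCC-3'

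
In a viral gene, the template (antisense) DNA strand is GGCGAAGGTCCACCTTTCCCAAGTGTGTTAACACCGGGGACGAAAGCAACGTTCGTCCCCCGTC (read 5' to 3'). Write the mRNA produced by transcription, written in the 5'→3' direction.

RNA polymerase reads the template 3'→5' and synthesizes mRNA 5'→3' by base-pairing (A→U, T→A, G↔C). The complement of the template is CCGCTTCCAGGTGGAAAGGGTTCACACAATTGTGGCCCCTGCTTTCGTTGCAAGCAGGGGGCAG; antiparallel, so 5'→3' the coding strand is GACGGGGGACGAACGTTGCTTTCGTCCCCGGTGTTAACACACTTGGGAAAGGTGGACCTTCGCC. Replace T with U for the mRNA.

5'-GACGGGGGACGAACGUUGCUUUCGUCCCCGGUGUUAACACACUUGGGAAAGGUGGACCUUCGCC-3'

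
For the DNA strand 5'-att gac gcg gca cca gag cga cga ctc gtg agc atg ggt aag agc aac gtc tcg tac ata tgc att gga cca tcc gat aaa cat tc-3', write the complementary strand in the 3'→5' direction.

3'-TAACTGCGCCGTGGTCTCGCTGCTGAGCACTCGTACCCATTCTCGTTGCAGAGCATGTATACGTAACCTGGTAGGCTATTTGTAAG-5'

Base-pairing A↔T, G↔C gives the complement. The complementary strand is antiparallel, so paired with a 5'→3' strand it runs 3'→5'.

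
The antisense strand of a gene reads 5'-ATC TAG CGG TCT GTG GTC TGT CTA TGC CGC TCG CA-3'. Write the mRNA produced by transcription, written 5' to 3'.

5'-UGCGAGCGGCAUAGACAGACCACAGACCGCUAGAU-3'

The mRNA has the sequence of the coding strand (reverse complement of the template) with T→U. Reverse complement of ATCTAGCGGTCTGTGGTCTGTCTATGCCGCTCGCA is TGCGAGCGGCATAGACAGACCACAGACCGCTAGAT; then T→U.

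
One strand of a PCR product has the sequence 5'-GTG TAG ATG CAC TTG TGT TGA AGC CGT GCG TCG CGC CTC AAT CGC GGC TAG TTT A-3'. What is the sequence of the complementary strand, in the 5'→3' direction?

The complement of GTGTAGATGCACTTGTGTTGAAGCCGTGCGTCGCGCCTCAATCGCGGCTAGTTTA is CACATCTACGTGAACACAACTTCGGCACGCAGCGCGGAGTTAGCGCCGATCAAAT (A↔T, G↔C). DNA strands are antiparallel, so the complementary strand runs 3'→5'; reversing gives the 5'→3' form.

5'-TAAACTAGCCGCGATTGAGGCGCGACGCACGGCTTCAACACAAGTGCATCTACAC-3'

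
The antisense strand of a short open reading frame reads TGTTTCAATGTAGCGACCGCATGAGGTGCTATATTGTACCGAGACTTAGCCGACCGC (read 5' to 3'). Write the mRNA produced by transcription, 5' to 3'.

5'-GCGGUCGGCUAAGUCUCGGUACAAUAUAGCACCUCAUGCGGUCGCUACAUUGAAACA-3'

RNA polymerase reads the template 3'→5' and synthesizes mRNA 5'→3' by base-pairing (A→U, T→A, G↔C). The complement of the template is ACAAAGTTACATCGCTGGCGTACTCCACGATATAACATGGCTCTGAATCGGCTGGCG; antiparallel, so 5'→3' the coding strand is GCGGTCGGCTAAGTCTCGGTACAATATAGCACCTCATGCGGTCGCTACATTGAAACA. Replace T with U for the mRNA.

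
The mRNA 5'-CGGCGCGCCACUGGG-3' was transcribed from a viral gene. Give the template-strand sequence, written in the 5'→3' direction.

5'-CCCAGTGGCGCGCCG-3'

Replace U with T to get the coding DNA strand: CGGCGCGCCACTGGG. The template strand is its reverse complement (complement GCCGCGCGGTGACCC, then reverse).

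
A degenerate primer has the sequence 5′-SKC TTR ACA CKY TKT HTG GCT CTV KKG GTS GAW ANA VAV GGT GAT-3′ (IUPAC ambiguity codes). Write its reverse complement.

5'-ATCACCBTBTNTWTCSACCMMBAGAGCCADAMARMGTGTYAAGMS-3'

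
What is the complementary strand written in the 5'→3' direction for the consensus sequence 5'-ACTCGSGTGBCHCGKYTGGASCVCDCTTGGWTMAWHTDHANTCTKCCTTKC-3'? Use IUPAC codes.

Standard pairs A↔T, G↔C; ambiguity codes pair Y↔R, M↔K, W↔W, S↔S, B↔V, D↔H, N↔N. Complement (TGAGCSCACVGDGCMRACCTSGBGHGAACCWAKTWDAHDTNAGAMGGAAMG), then reverse for 5'→3'.

5'-GMAAGGMAGANTDHADWTKAWCCAAGHGBGSTCCARMCGDGVCACSCGAGT-3'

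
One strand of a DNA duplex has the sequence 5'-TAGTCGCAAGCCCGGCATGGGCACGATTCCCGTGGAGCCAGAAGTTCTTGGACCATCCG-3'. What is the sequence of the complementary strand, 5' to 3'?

5'-CGGATGGTCCAAGAACTTCTGGCTCCACGGGAATCGTGCCCATGCCGGGCTTGCGACTA-3'

The complement of TAGTCGCAAGCCCGGCATGGGCACGATTCCCGTGGAGCCAGAAGTTCTTGGACCATCCG is ATCAGCGTTCGGGCCGTACCCGTGCTAAGGGCACCTCGGTCTTCAAGAACCTGGTAGGC (A↔T, G↔C). DNA strands are antiparallel, so the complementary strand runs 3'→5'; reversing gives the 5'→3' form.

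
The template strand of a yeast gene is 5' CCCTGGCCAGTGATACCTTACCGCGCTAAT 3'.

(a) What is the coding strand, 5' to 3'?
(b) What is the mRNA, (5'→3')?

(a) 5'-ATTAGCGCGGTAAGGTATCACTGGCCAGGG-3'
(b) 5'-AUUAGCGCGGUAAGGUAUCACUGGCCAGGG-3'

(a) The coding strand is the reverse complement of the template: complement GGGACCGGTCACTATGGAATGGCGCGATTA, then reverse.
(b) mRNA has the coding-strand sequence with T→U.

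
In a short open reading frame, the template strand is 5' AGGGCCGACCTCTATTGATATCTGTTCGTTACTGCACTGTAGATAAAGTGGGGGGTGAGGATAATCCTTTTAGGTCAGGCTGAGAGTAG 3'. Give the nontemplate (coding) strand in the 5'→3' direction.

The coding strand is complementary and antiparallel to the template: take the complement (A↔T, G↔C) and reverse.

5′-CTACTCTCAGCCTGACCTAAAAGGATTATCCTCACCCCCCACTTTATCTACAGTGCAGTAACGAACAGATATCAATAGAGGTCGGCCCT-3′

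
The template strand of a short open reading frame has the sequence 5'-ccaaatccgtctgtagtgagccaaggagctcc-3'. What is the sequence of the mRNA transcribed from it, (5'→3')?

5'-GGAGCUCCUUGGCUCACUACAGACGGAUUUGG-3'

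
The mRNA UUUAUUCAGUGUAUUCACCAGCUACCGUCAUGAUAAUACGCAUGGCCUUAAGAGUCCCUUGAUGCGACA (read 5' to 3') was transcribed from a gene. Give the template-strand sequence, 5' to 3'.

5'-TGTCGCATCAAGGGACTCTTAAGGCCATGCGTATTATCATGACGGTAGCTGGTGAATACACTGAATAAA-3'

Replace U with T to get the coding DNA strand: TTTATTCAGTGTATTCACCAGCTACCGTCATGATAATACGCATGGCCTTAAGAGTCCCTTGATGCGACA. The template strand is its reverse complement (complement AAATAAGTCACATAAGTGGTCGATGGCAGTACTATTATGCGTACCGGAATTCTCAGGGAACTACGCTGT, then reverse).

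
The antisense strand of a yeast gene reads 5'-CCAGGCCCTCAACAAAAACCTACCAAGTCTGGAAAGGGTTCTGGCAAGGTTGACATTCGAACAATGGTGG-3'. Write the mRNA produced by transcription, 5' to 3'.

5'-CCACCAUUGUUCGAAUGUCAACCUUGCCAGAACCCUUUCCAGACUUGGUAGGUUUUUGUUGAGGGCCUGG-3'

RNA polymerase reads the template 3'→5' and synthesizes mRNA 5'→3' by base-pairing (A→U, T→A, G↔C). The complement of the template is GGTCCGGGAGTTGTTTTTGGATGGTTCAGACCTTTCCCAAGACCGTTCCAACTGTAAGCTTGTTACCACC; antiparallel, so 5'→3' the coding strand is CCACCATTGTTCGAATGTCAACCTTGCCAGAACCCTTTCCAGACTTGGTAGGTTTTTGTTGAGGGCCTGG. Replace T with U for the mRNA.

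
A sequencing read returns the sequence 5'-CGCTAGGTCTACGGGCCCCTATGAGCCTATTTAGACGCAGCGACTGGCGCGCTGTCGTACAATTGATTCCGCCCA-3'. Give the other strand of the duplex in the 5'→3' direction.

5'-TGGGCGGAATCAATTGTACGACAGCGCGCCAGTCGCTGCGTCTAAATAGGCTCATAGGGGCCCGTAGACCTAGCG-3'

Pairing A↔T and G↔C gives GCGATCCAGATGCCCGGGGATACTCGGATAAATCTGCGTCGCTGACCGCGCGACAGCATGTTAACTAAGGCGGGT, running 3'→5'. Reverse for the 5'→3' convention.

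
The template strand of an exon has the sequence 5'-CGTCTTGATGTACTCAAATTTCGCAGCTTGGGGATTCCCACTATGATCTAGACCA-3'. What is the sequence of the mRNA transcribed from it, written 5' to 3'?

5'-UGGUCUAGAUCAUAGUGGGAAUCCCCAAGCUGCGAAAUUUGAGUACAUCAAGACG-3'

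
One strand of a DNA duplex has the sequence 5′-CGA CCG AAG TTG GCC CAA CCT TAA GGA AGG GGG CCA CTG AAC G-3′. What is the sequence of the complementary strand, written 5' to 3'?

The complement of CGACCGAAGTTGGCCCAACCTTAAGGAAGGGGGCCACTGAACG is GCTGGCTTCAACCGGGTTGGAATTCCTTCCCCCGGTGACTTGC (A↔T, G↔C). DNA strands are antiparallel, so the complementary strand runs 3'→5'; reversing gives the 5'→3' form.

5′-CGTTCAGTGGCCCCCTTCCTTAAGGTTGGGCCAACTTCGGTCG-3′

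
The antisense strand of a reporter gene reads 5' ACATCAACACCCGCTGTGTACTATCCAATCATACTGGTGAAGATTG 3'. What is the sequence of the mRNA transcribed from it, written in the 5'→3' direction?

RNA polymerase reads the template 3'→5' and synthesizes mRNA 5'→3' by base-pairing (A→U, T→A, G↔C). The complement of the template is TGTAGTTGTGGGCGACACATGATAGGTTAGTATGACCACTTCTAAC; antiparallel, so 5'→3' the coding strand is CAATCTTCACCAGTATGATTGGATAGTACACAGCGGGTGTTGATGT. Replace T with U for the mRNA.

5'-CAAUCUUCACCAGUAUGAUUGGAUAGUACACAGCGGGUGUUGAUGU-3'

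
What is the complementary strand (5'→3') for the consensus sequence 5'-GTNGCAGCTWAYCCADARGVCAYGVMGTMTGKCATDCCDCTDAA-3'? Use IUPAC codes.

5'-TTHAGHGGHATGMCAKACKBCRTGBCYTHTGGRTWAGCTGCNAC-3'

Standard pairs A↔T, G↔C; ambiguity codes pair R↔Y, M↔K, W↔W, D↔H, V↔B, N↔N. Complement (CANCGTCGAWTRGGTHTYCBGTRCBKCAKACMGTAHGGHGAHTT), then reverse for 5'→3'.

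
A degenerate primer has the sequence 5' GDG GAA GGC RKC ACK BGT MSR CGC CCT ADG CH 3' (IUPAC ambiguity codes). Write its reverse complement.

Standard pairs A↔T, G↔C; ambiguity codes pair R↔Y, M↔K, S↔S, B↔V, D↔H. Complement (CHCCTTCCGYMGTGMVCAKSYGCGGGATHCGD), then reverse for 5'→3'.

5'-DGCHTAGGGCGYSKACVMGTGMYGCCTTCCHC-3'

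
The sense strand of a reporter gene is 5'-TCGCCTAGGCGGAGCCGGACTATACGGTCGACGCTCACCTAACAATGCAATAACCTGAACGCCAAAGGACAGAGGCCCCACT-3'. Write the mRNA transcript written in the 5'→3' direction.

mRNA has the coding-strand sequence with U in place of T.

5'-UCGCCUAGGCGGAGCCGGACUAUACGGUCGACGCUCACCUAACAAUGCAAUAACCUGAACGCCAAAGGACAGAGGCCCCACU-3'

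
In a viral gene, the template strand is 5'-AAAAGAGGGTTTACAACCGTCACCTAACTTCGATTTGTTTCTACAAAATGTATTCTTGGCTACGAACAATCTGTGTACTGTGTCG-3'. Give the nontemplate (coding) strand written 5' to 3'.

5'-CGACACAGTACACAGATTGTTCGTAGCCAAGAATACATTTTGTAGAAACAAATCGAAGTTAGGTGACGGTTGTAAACCCTCTTTT-3'

The coding strand is complementary and antiparallel to the template: take the complement (A↔T, G↔C) and reverse.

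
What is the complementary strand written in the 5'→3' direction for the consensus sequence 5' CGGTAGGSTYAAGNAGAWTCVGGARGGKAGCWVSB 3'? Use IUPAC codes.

5′-VSBWGCTMCCYTCCBGAWTCTNCTTRASCCTACCG-3′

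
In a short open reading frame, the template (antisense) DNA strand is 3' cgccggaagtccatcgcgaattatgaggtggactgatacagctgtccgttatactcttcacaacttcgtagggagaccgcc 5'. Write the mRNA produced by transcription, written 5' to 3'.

Reading the template 3'→5' as shown, RNA polymerase pairs each base (A→U, T→A, G↔C) to build mRNA 5'→3' directly.

5′-GCGGCCUUCAGGUAGCGCUUAAUACUCCACCUGACUAUGUCGACAGGCAAUAUGAGAAGUGUUGAAGCAUCCCUCUGGCGG-3′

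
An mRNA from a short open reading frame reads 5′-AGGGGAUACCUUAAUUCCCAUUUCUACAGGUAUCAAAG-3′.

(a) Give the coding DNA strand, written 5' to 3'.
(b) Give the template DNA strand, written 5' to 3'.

(a) The coding strand matches the mRNA with U→T.
(b) The template strand is the reverse complement of the coding strand.

(a) 5'-AGGGGATACCTTAATTCCCATTTCTACAGGTATCAAAG-3'
(b) 5'-CTTTGATACCTGTAGAAATGGGAATTAAGGTATCCCCT-3'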